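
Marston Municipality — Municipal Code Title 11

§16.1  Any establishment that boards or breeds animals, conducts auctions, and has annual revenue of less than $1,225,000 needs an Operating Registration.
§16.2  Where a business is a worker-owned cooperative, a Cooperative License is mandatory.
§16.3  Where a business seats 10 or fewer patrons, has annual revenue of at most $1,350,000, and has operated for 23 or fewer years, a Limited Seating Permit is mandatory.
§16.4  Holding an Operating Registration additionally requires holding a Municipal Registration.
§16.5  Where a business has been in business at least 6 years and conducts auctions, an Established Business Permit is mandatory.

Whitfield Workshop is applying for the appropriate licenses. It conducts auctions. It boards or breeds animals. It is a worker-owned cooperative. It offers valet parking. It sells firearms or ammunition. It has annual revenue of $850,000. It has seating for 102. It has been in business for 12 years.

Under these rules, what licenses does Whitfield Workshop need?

§16.1 boards or breeds animals; conducts auctions; revenue $850,000 < $1,225,000 → Operating Registration required.
§16.2 is a worker-owned cooperative → Cooperative License required.
§16.3 seating 102 > 10; revenue $850,000 ≤ $1,350,000; years in business 12 ≤ 23 → Limited Seating Permit not required.
§16.4 Operating Registration is required → Municipal Registration also required.
§16.5 years in business 12 ≥ 6; conducts auctions → Established Business Permit required.

Cooperative License, Established Business Permit, Municipal Registration, Operating Registration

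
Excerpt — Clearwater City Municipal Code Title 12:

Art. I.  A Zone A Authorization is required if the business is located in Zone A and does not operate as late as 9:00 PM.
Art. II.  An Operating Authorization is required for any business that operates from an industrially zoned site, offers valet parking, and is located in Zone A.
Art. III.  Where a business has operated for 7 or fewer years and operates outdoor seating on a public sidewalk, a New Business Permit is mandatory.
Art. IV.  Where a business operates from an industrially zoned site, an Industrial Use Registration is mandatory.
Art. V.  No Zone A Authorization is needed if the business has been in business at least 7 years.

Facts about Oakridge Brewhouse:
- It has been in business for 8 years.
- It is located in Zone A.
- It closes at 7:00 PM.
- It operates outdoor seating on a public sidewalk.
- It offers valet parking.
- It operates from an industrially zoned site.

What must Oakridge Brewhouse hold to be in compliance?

Art. I. is located in Zone A; closes 7:00 PM, at/before 9:00 PM → Zone A Authorization required.
Art. II. operates from an industrially zoned site; offers valet parking; is located in Zone A → Operating Authorization required.
Art. III. years in business 8 > 7; operates outdoor seating on a public sidewalk → New Business Permit not required.
Art. IV. operates from an industrially zoned site → Industrial Use Registration required.
Art. V. years in business 8 ≥ 7 → exempt from Zone A Authorization.

Industrial Use Registration, Operating Authorization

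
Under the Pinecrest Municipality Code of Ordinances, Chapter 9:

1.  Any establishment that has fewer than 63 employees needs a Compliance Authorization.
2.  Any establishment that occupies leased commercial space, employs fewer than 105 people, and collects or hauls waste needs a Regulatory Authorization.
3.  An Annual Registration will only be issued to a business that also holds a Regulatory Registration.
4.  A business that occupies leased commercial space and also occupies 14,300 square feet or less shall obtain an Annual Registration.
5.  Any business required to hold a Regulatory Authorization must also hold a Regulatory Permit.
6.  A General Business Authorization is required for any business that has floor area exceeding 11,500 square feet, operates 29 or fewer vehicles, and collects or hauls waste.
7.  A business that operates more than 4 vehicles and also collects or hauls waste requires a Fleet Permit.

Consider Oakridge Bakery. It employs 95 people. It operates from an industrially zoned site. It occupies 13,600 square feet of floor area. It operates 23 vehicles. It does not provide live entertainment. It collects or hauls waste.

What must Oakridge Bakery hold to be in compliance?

Fleet Permit, General Business Authorization

1. employees 95 ≥ 63 → Compliance Authorization not required.
2. operates from an industrially zoned site (not: occupies leased commercial space); employees 95 < 105; collects or hauls waste → Regulatory Authorization not required.
3. Annual Registration is not required → no effect.
4. operates from an industrially zoned site (not: occupies leased commercial space); floor area 13,600 square feet ≤ 14,300 square feet → Annual Registration not required.
5. Regulatory Authorization is not required → no effect.
6. floor area 13,600 square feet > 11,500 square feet; vehicles 23 ≤ 29; collects or hauls waste → General Business Authorization required.
7. vehicles 23 > 4; collects or hauls waste → Fleet Permit required.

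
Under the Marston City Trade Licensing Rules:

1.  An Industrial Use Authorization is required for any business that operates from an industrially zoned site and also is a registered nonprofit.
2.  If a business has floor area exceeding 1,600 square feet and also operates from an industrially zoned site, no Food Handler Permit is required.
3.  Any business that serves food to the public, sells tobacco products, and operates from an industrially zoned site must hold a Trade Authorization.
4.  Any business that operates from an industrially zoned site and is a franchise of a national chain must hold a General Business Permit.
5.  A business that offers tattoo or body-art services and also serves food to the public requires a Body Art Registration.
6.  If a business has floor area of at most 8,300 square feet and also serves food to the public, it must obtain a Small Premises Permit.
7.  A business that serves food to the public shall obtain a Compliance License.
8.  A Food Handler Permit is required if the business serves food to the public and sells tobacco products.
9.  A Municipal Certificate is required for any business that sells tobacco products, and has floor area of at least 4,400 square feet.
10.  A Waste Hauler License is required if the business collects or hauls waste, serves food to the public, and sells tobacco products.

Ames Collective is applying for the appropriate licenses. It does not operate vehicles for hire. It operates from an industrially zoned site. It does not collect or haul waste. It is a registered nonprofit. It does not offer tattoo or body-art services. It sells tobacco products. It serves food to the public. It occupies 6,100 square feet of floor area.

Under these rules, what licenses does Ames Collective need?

1. operates from an industrially zoned site; is a registered nonprofit → Industrial Use Authorization required.
2. floor area 6,100 square feet > 1,600 square feet; operates from an industrially zoned site → exempt from Food Handler Permit.
3. serves food to the public; sells tobacco products; operates from an industrially zoned site → Trade Authorization required.
4. operates from an industrially zoned site; is a registered nonprofit (not: is a franchise of a national chain) → General Business Permit not required.
5. does not offer tattoo or body-art services; serves food to the public → Body Art Registration not required.
6. floor area 6,100 square feet ≤ 8,300 square feet; serves food to the public → Small Premises Permit required.
7. serves food to the public → Compliance License required.
8. serves food to the public; sells tobacco products → Food Handler Permit required.
9. sells tobacco products; floor area 6,100 square feet ≥ 4,400 square feet → Municipal Certificate required.
10. does not collect or haul waste; serves food to the public; sells tobacco products → Waste Hauler License not required.

Compliance License, Industrial Use Authorization, Municipal Certificate, Small Premises Permit, Trade Authorization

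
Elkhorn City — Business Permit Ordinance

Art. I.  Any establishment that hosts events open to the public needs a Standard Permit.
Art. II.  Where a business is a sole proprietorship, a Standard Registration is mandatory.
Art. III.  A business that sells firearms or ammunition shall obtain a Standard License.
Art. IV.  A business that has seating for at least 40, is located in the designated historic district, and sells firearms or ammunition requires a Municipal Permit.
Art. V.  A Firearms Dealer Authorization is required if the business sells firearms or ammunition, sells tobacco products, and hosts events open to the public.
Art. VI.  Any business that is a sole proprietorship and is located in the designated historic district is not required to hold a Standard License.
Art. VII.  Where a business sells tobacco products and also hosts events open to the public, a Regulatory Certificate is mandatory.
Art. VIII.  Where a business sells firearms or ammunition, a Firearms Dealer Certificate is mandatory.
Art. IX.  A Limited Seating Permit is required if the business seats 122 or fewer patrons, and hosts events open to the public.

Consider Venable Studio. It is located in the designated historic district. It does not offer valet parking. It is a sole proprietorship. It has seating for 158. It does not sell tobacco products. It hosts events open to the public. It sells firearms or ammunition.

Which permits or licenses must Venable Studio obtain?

Firearms Dealer Certificate, Municipal Permit, Standard Permit, Standard Registration

Art. I. hosts events open to the public → Standard Permit required.
Art. II. is a sole proprietorship → Standard Registration required.
Art. III. sells firearms or ammunition → Standard License required.
Art. IV. seating 158 ≥ 40; is located in the designated historic district; sells firearms or ammunition → Municipal Permit required.
Art. V. sells firearms or ammunition; does not sell tobacco products; hosts events open to the public → Firearms Dealer Authorization not required.
Art. VI. is a sole proprietorship; is located in the designated historic district → exempt from Standard License.
Art. VII. does not sell tobacco products; hosts events open to the public → Regulatory Certificate not required.
Art. VIII. sells firearms or ammunition → Firearms Dealer Certificate required.
Art. IX. seating 158 > 122; hosts events open to the public → Limited Seating Permit not required.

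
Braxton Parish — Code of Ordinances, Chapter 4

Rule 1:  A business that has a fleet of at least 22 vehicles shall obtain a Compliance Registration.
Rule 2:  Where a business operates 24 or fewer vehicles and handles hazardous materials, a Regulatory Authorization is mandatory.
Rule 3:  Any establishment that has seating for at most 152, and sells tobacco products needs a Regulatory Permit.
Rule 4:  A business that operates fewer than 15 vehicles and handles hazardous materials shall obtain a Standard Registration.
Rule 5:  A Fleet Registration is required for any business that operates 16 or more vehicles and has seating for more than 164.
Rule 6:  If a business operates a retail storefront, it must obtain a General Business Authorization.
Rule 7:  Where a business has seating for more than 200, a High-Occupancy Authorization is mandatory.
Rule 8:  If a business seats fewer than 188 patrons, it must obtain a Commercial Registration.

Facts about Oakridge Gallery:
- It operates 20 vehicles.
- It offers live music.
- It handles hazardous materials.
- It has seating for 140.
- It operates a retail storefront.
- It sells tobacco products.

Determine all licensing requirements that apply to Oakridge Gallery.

Rule 1: vehicles 20 < 22 → Compliance Registration not required.
Rule 2: vehicles 20 ≤ 24; handles hazardous materials → Regulatory Authorization required.
Rule 3: seating 140 ≤ 152; sells tobacco products → Regulatory Permit required.
Rule 4: vehicles 20 ≥ 15; handles hazardous materials → Standard Registration not required.
Rule 5: vehicles 20 ≥ 16; seating 140 ≤ 164 → Fleet Registration not required.
Rule 6: operates a retail storefront → General Business Authorization required.
Rule 7: seating 140 ≤ 200 → High-Occupancy Authorization not required.
Rule 8: seating 140 < 188 → Commercial Registration required.

Commercial Registration, General Business Authorization, Regulatory Authorization, Regulatory Permit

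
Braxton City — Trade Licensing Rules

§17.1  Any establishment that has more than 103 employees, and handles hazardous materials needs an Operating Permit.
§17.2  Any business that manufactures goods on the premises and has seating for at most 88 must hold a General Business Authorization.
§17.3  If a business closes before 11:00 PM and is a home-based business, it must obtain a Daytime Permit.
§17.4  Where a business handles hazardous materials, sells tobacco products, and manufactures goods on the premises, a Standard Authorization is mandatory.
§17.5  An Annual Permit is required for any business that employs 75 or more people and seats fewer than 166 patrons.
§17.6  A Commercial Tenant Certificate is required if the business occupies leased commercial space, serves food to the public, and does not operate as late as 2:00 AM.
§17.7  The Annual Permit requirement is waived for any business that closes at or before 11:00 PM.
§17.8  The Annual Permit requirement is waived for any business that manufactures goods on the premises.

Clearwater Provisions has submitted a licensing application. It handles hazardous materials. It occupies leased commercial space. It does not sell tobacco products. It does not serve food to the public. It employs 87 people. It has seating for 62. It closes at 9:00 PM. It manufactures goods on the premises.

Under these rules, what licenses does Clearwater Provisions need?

General Business Authorization

§17.1 employees 87 ≤ 103; handles hazardous materials → Operating Permit not required.
§17.2 manufactures goods on the premises; seating 62 ≤ 88 → General Business Authorization required.
§17.3 closes 9:00 PM, at/before 11:00 PM; occupies leased commercial space (not: is a home-based business) → Daytime Permit not required.
§17.4 handles hazardous materials; does not sell tobacco products; manufactures goods on the premises → Standard Authorization not required.
§17.5 employees 87 ≥ 75; seating 62 < 166 → Annual Permit required.
§17.6 occupies leased commercial space; does not serve food to the public; closes 9:00 PM, at/before 2:00 AM → Commercial Tenant Certificate not required.
§17.7 closes 9:00 PM, at/before 11:00 PM → exempt from Annual Permit.
§17.8 manufactures goods on the premises → exempt from Annual Permit.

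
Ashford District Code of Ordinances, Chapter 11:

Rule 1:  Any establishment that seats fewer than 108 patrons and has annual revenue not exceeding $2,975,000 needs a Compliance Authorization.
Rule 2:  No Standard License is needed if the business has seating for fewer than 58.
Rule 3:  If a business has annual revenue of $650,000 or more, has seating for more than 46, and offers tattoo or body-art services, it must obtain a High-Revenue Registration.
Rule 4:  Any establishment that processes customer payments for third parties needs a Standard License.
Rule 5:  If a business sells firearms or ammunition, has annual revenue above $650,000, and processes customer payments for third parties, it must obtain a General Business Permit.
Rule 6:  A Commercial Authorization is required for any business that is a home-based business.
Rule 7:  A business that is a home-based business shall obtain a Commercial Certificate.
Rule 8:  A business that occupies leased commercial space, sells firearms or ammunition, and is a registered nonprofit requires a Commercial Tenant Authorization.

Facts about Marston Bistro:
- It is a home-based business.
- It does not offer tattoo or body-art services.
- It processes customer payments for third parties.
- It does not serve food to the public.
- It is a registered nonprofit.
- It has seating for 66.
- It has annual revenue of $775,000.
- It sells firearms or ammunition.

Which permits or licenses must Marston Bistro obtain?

Rule 1: seating 66 < 108; revenue $775,000 ≤ $2,975,000 → Compliance Authorization required.
Rule 2: seating 66 ≥ 58 → Standard License exemption does not apply.
Rule 3: revenue $775,000 ≥ $650,000; seating 66 > 46; does not offer tattoo or body-art services → High-Revenue Registration not required.
Rule 4: processes customer payments for third parties → Standard License required.
Rule 5: sells firearms or ammunition; revenue $775,000 > $650,000; processes customer payments for third parties → General Business Permit required.
Rule 6: is a home-based business → Commercial Authorization required.
Rule 7: is a home-based business → Commercial Certificate required.
Rule 8: is a home-based business (not: occupies leased commercial space); sells firearms or ammunition; is a registered nonprofit → Commercial Tenant Authorization not required.

Commercial Authorization, Commercial Certificate, Compliance Authorization, General Business Permit, Standard License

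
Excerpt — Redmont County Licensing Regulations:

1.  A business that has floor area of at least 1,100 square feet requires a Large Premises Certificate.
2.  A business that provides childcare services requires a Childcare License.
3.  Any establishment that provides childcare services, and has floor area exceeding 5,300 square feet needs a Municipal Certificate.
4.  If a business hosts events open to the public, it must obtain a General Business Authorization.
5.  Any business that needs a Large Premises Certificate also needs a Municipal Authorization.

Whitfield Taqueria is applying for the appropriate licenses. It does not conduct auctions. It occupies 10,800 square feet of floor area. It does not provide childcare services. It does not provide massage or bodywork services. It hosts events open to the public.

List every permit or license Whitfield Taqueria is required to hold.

1. floor area 10,800 square feet ≥ 1,100 square feet → Large Premises Certificate required.
2. does not provide childcare services → Childcare License not required.
3. does not provide childcare services; floor area 10,800 square feet > 5,300 square feet → Municipal Certificate not required.
4. hosts events open to the public → General Business Authorization required.
5. Large Premises Certificate is required → Municipal Authorization also required.

General Business Authorization, Large Premises Certificate, Municipal Authorization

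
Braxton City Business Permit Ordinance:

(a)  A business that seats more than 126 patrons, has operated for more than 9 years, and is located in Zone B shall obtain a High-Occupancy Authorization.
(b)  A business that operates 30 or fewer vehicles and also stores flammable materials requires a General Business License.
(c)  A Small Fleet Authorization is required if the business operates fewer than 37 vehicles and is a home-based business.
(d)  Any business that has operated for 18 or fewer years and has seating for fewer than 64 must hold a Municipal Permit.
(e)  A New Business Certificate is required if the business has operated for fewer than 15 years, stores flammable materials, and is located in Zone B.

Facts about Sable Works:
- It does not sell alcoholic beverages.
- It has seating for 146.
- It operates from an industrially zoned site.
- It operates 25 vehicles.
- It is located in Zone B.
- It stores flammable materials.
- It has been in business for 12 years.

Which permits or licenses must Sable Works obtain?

(a) seating 146 > 126; years in business 12 > 9; is located in Zone B → High-Occupancy Authorization required.
(b) vehicles 25 ≤ 30; stores flammable materials → General Business License required.
(c) vehicles 25 < 37; operates from an industrially zoned site (not: is a home-based business) → Small Fleet Authorization not required.
(d) years in business 12 ≤ 18; seating 146 ≥ 64 → Municipal Permit not required.
(e) years in business 12 < 15; stores flammable materials; is located in Zone B → New Business Certificate required.

General Business License, High-Occupancy Authorization, New Business Certificate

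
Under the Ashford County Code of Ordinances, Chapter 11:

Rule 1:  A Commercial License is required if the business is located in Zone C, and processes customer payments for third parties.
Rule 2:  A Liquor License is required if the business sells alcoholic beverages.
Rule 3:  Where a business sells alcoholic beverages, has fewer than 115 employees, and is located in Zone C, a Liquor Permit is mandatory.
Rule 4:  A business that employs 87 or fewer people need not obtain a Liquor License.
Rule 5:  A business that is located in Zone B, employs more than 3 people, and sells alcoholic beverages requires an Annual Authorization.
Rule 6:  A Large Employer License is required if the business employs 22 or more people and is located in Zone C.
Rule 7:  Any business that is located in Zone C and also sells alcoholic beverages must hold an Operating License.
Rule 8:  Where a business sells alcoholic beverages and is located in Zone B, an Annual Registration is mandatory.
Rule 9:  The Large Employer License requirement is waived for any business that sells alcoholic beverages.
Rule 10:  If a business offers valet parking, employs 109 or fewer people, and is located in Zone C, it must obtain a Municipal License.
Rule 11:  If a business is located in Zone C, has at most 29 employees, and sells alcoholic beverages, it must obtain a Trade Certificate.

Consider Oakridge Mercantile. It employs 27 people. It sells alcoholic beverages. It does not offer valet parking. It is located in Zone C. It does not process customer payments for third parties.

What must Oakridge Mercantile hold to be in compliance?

Liquor Permit, Operating License, Trade Certificate

Rule 1: is located in Zone C; does not process customer payments for third parties → Commercial License not required.
Rule 2: sells alcoholic beverages → Liquor License required.
Rule 3: sells alcoholic beverages; employees 27 < 115; is located in Zone C → Liquor Permit required.
Rule 4: employees 27 ≤ 87 → exempt from Liquor License.
Rule 5: is located in Zone C (not: is located in Zone B); employees 27 > 3; sells alcoholic beverages → Annual Authorization not required.
Rule 6: employees 27 ≥ 22; is located in Zone C → Large Employer License required.
Rule 7: is located in Zone C; sells alcoholic beverages → Operating License required.
Rule 8: sells alcoholic beverages; is located in Zone C (not: is located in Zone B) → Annual Registration not required.
Rule 9: sells alcoholic beverages → exempt from Large Employer License.
Rule 10: does not offer valet parking; employees 27 ≤ 109; is located in Zone C → Municipal License not required.
Rule 11: is located in Zone C; employees 27 ≤ 29; sells alcoholic beverages → Trade Certificate required.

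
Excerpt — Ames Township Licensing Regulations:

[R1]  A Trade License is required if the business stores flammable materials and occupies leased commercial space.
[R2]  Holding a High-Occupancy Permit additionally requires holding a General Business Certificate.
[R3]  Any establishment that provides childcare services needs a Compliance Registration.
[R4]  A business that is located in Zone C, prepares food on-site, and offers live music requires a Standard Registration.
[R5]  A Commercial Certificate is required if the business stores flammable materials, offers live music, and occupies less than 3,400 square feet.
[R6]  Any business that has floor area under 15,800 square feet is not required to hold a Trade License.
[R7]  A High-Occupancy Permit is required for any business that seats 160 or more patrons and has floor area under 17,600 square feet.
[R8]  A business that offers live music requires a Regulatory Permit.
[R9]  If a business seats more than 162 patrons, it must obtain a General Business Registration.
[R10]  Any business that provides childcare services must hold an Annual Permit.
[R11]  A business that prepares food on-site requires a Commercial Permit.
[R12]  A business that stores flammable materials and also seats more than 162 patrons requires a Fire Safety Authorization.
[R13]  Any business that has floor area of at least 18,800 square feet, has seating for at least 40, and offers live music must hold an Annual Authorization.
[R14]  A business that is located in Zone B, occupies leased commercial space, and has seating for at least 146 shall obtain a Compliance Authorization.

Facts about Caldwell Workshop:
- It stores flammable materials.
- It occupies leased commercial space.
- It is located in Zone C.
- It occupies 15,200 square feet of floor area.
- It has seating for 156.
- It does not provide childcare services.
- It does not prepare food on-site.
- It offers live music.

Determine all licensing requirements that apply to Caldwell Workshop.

[R1] stores flammable materials; occupies leased commercial space → Trade License required.
[R2] High-Occupancy Permit is not required → no effect.
[R3] does not provide childcare services → Compliance Registration not required.
[R4] is located in Zone C; does not prepare food on-site; offers live music → Standard Registration not required.
[R5] stores flammable materials; offers live music; floor area 15,200 square feet ≥ 3,400 square feet → Commercial Certificate not required.
[R6] floor area 15,200 square feet < 15,800 square feet → exempt from Trade License.
[R7] seating 156 < 160; floor area 15,200 square feet < 17,600 square feet → High-Occupancy Permit not required.
[R8] offers live music → Regulatory Permit required.
[R9] seating 156 ≤ 162 → General Business Registration not required.
[R10] does not provide childcare services → Annual Permit not required.
[R11] does not prepare food on-site → Commercial Permit not required.
[R12] stores flammable materials; seating 156 ≤ 162 → Fire Safety Authorization not required.
[R13] floor area 15,200 square feet < 18,800 square feet; seating 156 ≥ 40; offers live music → Annual Authorization not required.
[R14] is located in Zone C (not: is located in Zone B); occupies leased commercial space; seating 156 ≥ 146 → Compliance Authorization not required.

Regulatory Permit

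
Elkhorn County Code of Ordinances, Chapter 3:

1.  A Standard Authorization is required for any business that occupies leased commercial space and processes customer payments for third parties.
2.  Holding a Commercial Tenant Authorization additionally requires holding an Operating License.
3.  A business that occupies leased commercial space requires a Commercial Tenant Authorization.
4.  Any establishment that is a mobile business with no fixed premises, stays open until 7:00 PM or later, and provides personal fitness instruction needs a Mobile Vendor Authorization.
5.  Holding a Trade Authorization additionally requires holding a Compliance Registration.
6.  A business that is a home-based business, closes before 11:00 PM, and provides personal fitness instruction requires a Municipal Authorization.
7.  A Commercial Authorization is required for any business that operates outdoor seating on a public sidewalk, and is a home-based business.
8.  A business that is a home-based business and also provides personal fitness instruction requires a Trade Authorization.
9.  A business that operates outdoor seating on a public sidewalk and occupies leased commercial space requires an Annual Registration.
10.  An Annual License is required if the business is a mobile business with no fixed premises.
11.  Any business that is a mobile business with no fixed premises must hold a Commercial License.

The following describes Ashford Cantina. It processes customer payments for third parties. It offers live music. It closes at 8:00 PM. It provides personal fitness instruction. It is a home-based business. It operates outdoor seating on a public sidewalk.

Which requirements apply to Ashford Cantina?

1. is a home-based business (not: occupies leased commercial space); processes customer payments for third parties → Standard Authorization not required.
2. Commercial Tenant Authorization is not required → no effect.
3. is a home-based business (not: occupies leased commercial space) → Commercial Tenant Authorization not required.
4. is a home-based business (not: is a mobile business with no fixed premises); closes 8:00 PM, after 7:00 PM; provides personal fitness instruction → Mobile Vendor Authorization not required.
5. Trade Authorization is required → Compliance Registration also required.
6. is a home-based business; closes 8:00 PM, at/before 11:00 PM; provides personal fitness instruction → Municipal Authorization required.
7. operates outdoor seating on a public sidewalk; is a home-based business → Commercial Authorization required.
8. is a home-based business; provides personal fitness instruction → Trade Authorization required.
9. operates outdoor seating on a public sidewalk; is a home-based business (not: occupies leased commercial space) → Annual Registration not required.
10. is a home-based business (not: is a mobile business with no fixed premises) → Annual License not required.
11. is a home-based business (not: is a mobile business with no fixed premises) → Commercial License not required.

Commercial Authorization, Compliance Registration, Municipal Authorization, Trade Authorization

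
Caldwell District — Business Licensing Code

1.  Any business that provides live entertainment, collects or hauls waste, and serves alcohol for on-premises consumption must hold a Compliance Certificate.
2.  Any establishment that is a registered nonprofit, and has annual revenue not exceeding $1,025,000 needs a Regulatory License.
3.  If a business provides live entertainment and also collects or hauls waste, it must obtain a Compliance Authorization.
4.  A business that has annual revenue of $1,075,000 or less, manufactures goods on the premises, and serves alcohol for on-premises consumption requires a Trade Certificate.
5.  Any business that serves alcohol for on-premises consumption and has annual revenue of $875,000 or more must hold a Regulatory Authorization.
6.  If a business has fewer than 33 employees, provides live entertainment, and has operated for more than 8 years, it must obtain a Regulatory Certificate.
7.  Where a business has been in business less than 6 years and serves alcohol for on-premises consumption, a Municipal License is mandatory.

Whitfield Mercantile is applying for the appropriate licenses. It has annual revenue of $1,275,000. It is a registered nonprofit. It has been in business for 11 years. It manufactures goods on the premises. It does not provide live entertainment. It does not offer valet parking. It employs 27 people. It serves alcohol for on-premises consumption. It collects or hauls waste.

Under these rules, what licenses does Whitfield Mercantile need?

Regulatory Authorization

1. does not provide live entertainment; collects or hauls waste; serves alcohol for on-premises consumption → Compliance Certificate not required.
2. is a registered nonprofit; revenue $1,275,000 > $1,025,000 → Regulatory License not required.
3. does not provide live entertainment; collects or hauls waste → Compliance Authorization not required.
4. revenue $1,275,000 > $1,075,000; manufactures goods on the premises; serves alcohol for on-premises consumption → Trade Certificate not required.
5. serves alcohol for on-premises consumption; revenue $1,275,000 ≥ $875,000 → Regulatory Authorization required.
6. employees 27 < 33; does not provide live entertainment; years in business 11 > 8 → Regulatory Certificate not required.
7. years in business 11 ≥ 6; serves alcohol for on-premises consumption → Municipal License not required.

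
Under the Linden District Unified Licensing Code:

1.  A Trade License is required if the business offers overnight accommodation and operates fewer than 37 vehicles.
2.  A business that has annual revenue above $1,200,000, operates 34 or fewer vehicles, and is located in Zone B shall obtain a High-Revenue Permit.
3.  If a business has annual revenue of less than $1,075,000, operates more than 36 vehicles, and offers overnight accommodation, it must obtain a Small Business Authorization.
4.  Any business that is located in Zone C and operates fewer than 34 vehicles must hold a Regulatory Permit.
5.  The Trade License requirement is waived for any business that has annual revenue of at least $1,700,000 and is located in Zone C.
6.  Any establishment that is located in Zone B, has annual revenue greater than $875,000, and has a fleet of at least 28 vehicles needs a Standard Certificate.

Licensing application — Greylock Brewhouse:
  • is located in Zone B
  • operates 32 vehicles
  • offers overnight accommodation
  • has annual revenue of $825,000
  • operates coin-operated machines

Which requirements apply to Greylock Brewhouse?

1. offers overnight accommodation; vehicles 32 < 37 → Trade License required.
2. revenue $825,000 ≤ $1,200,000; vehicles 32 ≤ 34; is located in Zone B → High-Revenue Permit not required.
3. revenue $825,000 < $1,075,000; vehicles 32 ≤ 36; offers overnight accommodation → Small Business Authorization not required.
4. is located in Zone B (not: is located in Zone C); vehicles 32 < 34 → Regulatory Permit not required.
5. revenue $825,000 < $1,700,000; is located in Zone B (not: is located in Zone C) → Trade License exemption does not apply.
6. is located in Zone B; revenue $825,000 ≤ $875,000; vehicles 32 ≥ 28 → Standard Certificate not required.

Trade License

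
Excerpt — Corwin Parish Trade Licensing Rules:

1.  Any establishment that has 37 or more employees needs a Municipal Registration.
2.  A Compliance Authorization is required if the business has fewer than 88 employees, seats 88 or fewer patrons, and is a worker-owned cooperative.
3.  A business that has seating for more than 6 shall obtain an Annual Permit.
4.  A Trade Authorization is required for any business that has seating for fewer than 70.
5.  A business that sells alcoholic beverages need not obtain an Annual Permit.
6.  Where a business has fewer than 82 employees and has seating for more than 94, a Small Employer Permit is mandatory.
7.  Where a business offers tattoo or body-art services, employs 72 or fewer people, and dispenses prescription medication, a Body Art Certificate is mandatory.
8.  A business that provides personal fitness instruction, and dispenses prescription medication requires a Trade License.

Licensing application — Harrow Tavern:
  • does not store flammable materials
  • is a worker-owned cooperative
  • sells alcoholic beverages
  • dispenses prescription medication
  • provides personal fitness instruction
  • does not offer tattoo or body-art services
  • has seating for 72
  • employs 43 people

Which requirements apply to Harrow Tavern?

1. employees 43 ≥ 37 → Municipal Registration required.
2. employees 43 < 88; seating 72 ≤ 88; is a worker-owned cooperative → Compliance Authorization required.
3. seating 72 > 6 → Annual Permit required.
4. seating 72 ≥ 70 → Trade Authorization not required.
5. sells alcoholic beverages → exempt from Annual Permit.
6. employees 43 < 82; seating 72 ≤ 94 → Small Employer Permit not required.
7. does not offer tattoo or body-art services; employees 43 ≤ 72; dispenses prescription medication → Body Art Certificate not required.
8. provides personal fitness instruction; dispenses prescription medication → Trade License required.

Compliance Authorization, Municipal Registration, Trade License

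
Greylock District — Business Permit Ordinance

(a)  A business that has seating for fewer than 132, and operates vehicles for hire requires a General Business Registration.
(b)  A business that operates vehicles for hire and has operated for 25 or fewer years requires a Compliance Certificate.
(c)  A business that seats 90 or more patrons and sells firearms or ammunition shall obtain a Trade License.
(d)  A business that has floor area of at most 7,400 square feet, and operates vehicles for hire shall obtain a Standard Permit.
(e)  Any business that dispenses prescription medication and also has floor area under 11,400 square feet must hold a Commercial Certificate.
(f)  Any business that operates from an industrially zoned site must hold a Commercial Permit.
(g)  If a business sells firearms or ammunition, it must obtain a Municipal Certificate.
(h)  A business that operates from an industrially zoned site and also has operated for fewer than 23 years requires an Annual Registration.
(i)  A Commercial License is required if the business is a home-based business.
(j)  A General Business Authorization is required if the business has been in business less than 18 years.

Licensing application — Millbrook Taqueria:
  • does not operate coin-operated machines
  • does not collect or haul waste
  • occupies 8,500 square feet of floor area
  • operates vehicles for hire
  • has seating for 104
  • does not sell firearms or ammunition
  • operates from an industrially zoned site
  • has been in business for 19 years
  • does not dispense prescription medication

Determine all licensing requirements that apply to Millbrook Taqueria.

Annual Registration, Commercial Permit, Compliance Certificate, General Business Registration

(a) seating 104 < 132; operates vehicles for hire → General Business Registration required.
(b) operates vehicles for hire; years in business 19 ≤ 25 → Compliance Certificate required.
(c) seating 104 ≥ 90; does not sell firearms or ammunition → Trade License not required.
(d) floor area 8,500 square feet > 7,400 square feet; operates vehicles for hire → Standard Permit not required.
(e) does not dispense prescription medication; floor area 8,500 square feet < 11,400 square feet → Commercial Certificate not required.
(f) operates from an industrially zoned site → Commercial Permit required.
(g) does not sell firearms or ammunition → Municipal Certificate not required.
(h) operates from an industrially zoned site; years in business 19 < 23 → Annual Registration required.
(i) operates from an industrially zoned site (not: is a home-based business) → Commercial License not required.
(j) years in business 19 ≥ 18 → General Business Authorization not required.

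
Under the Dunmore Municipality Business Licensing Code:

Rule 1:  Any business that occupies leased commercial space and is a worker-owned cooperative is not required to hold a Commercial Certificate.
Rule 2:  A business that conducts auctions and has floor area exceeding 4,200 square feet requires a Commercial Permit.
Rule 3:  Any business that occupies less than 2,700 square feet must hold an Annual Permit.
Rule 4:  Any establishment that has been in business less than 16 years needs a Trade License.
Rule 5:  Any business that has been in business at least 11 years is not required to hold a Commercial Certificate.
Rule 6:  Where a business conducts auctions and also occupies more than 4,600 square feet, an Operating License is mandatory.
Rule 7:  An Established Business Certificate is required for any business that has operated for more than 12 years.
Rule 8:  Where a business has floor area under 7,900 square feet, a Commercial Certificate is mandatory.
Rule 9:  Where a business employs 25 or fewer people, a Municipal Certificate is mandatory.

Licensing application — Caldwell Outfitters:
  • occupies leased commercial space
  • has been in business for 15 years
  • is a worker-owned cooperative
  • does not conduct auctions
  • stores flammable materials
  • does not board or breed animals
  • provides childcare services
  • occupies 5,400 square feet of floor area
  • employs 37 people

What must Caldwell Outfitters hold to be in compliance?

Established Business Certificate, Trade License

Rule 1: occupies leased commercial space; is a worker-owned cooperative → exempt from Commercial Certificate.
Rule 2: does not conduct auctions; floor area 5,400 square feet > 4,200 square feet → Commercial Permit not required.
Rule 3: floor area 5,400 square feet ≥ 2,700 square feet → Annual Permit not required.
Rule 4: years in business 15 < 16 → Trade License required.
Rule 5: years in business 15 ≥ 11 → exempt from Commercial Certificate.
Rule 6: does not conduct auctions; floor area 5,400 square feet > 4,600 square feet → Operating License not required.
Rule 7: years in business 15 > 12 → Established Business Certificate required.
Rule 8: floor area 5,400 square feet < 7,900 square feet → Commercial Certificate required.
Rule 9: employees 37 > 25 → Municipal Certificate not required.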